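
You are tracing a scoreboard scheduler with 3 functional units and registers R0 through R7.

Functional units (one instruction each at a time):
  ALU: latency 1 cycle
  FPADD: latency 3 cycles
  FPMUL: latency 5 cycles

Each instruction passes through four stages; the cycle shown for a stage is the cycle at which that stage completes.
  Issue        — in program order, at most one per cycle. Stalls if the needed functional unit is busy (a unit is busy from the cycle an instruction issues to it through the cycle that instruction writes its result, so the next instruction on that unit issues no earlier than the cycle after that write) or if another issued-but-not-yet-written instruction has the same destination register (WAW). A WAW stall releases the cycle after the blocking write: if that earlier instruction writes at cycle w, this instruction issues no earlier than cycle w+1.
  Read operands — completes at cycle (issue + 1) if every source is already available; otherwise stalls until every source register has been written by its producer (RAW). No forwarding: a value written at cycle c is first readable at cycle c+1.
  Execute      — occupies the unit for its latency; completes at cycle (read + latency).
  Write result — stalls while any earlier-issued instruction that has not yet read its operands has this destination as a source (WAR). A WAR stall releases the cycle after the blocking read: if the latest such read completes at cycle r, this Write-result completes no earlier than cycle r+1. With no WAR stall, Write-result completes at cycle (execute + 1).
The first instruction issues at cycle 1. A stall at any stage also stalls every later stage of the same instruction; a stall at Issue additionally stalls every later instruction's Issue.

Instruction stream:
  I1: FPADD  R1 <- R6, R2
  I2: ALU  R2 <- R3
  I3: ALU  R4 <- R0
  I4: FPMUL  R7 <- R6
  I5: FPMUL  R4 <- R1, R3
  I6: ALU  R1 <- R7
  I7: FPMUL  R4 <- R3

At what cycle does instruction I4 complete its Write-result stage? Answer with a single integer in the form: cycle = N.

cycle = 14

[1] I1→FPADD
[2] I1 RO, I2→ALU
[3] I2 RO
[4] I2 EX
[5] I1 EX, I2 WR R2
[6] I1 WR R1, I3→ALU
[7] I3 RO, I4→FPMUL
[8] I3 EX, I4 RO
[9] I3 WR R4
[13] I4 EX
[14] I4 WR R7
[15] I5→FPMUL
[16] I5 RO, I6→ALU
[17] I6 RO
[18] I6 EX
[19] I6 WR R1
[21] I5 EX
[22] I5 WR R4
[23] I7→FPMUL
[24] I7 RO
[29] I7 EX
[30] I7 WR R4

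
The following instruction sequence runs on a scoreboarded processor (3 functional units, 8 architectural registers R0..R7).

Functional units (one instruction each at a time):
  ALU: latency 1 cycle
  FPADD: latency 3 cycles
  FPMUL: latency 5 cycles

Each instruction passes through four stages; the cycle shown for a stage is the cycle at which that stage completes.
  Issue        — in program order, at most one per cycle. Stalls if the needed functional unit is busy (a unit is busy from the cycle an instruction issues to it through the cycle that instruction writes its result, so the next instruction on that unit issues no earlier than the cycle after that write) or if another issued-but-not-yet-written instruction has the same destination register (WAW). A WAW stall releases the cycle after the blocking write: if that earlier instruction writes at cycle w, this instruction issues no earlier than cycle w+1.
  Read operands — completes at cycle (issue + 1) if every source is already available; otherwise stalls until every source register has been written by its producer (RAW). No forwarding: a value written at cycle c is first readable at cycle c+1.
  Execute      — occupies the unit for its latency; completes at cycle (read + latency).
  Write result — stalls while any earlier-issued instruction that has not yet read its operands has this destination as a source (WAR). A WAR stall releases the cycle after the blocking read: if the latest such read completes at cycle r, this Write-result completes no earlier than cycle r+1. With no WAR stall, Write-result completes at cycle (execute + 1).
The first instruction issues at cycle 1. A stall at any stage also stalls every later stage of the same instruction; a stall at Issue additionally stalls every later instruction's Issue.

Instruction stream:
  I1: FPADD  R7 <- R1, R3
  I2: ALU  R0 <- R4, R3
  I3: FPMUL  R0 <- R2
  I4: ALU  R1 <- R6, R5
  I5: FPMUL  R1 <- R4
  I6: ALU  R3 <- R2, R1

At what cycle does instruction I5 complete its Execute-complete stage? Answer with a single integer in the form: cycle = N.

t=1  I1→FPADD
t=2  I1 RO; I2→ALU
t=3  I2 RO
t=4  I2 EX
t=5  I1 EX; I2 WR R0
t=6  I1 WR R7; I3→FPMUL
t=7  I3 RO; I4→ALU
t=8  I4 RO
t=9  I4 EX
t=10  I4 WR R1
t=12  I3 EX
t=13  I3 WR R0
t=14  I5→FPMUL
t=15  I5 RO; I6→ALU
t=20  I5 EX
t=21  I5 WR R1
t=22  I6 RO
t=23  I6 EX
t=24  I6 WR R3

cycle = 20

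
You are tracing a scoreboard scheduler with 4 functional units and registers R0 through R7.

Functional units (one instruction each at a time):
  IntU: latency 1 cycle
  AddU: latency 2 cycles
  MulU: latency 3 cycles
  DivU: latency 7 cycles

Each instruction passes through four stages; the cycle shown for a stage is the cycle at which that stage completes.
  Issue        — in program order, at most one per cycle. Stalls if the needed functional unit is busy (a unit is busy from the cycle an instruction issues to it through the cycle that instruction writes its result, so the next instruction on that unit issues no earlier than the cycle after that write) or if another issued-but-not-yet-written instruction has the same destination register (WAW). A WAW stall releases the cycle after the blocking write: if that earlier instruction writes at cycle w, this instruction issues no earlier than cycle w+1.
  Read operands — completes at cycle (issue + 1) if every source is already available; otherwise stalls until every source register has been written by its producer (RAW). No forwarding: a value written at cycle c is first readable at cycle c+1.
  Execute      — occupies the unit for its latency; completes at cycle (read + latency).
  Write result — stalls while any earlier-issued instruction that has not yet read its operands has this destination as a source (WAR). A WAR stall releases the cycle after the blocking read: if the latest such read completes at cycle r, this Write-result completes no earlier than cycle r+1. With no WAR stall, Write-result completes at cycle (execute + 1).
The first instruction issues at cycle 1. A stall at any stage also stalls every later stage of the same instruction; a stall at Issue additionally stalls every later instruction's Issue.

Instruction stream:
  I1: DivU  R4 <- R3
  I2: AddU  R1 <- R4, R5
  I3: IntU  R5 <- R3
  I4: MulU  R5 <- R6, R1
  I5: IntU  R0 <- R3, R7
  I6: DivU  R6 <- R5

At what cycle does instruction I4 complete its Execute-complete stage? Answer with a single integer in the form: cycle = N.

cycle = 18

cycle 1: I1 dispatched to DivU
cycle 2: I1 operands ready, I2 dispatched to AddU
cycle 3: I3 dispatched to IntU
cycle 4: I3 operands ready
cycle 5: I3 complete
cycle 9: I1 complete
cycle 10: R4←I1
cycle 11: I2 operands ready
cycle 12: R5←I3
cycle 13: I2 complete, I4 dispatched to MulU
cycle 14: R1←I2, I5 dispatched to IntU
cycle 15: I4 operands ready, I5 operands ready, I6 dispatched to DivU
cycle 16: I5 complete
cycle 17: R0←I5
cycle 18: I4 complete
cycle 19: R5←I4
cycle 20: I6 operands ready
cycle 27: I6 complete
cycle 28: R6←I6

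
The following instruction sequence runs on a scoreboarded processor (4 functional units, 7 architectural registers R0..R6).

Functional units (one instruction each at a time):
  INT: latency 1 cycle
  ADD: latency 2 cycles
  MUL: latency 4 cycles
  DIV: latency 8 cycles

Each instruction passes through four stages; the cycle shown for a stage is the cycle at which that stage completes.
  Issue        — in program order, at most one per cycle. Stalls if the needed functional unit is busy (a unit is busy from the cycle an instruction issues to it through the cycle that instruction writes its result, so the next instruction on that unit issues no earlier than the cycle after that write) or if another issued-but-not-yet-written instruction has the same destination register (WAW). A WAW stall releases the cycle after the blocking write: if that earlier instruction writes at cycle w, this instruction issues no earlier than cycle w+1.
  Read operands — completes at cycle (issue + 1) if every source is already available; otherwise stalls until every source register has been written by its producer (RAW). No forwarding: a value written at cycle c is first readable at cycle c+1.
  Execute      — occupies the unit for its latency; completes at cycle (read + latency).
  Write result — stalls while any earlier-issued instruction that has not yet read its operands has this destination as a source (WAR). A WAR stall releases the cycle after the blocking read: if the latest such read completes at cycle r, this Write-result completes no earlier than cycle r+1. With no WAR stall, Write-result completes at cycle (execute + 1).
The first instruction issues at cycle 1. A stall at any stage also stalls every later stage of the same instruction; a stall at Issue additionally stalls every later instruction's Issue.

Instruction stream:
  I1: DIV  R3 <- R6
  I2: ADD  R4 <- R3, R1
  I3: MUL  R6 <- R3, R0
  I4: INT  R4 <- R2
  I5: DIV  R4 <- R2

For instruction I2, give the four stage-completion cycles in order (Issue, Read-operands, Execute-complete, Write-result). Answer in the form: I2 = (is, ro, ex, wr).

c1: I1→DIV
c2: I1 RO | I2→ADD
c3: I3→MUL
c10: I1 EX
c11: I1 WR R3
c12: I2 RO | I3 RO
c14: I2 EX
c15: I2 WR R4
c16: I3 EX | I4→INT
c17: I3 WR R6 | I4 RO
c18: I4 EX
c19: I4 WR R4
c20: I5→DIV
c21: I5 RO
c29: I5 EX
c30: I5 WR R4

I2 = (2, 12, 14, 15)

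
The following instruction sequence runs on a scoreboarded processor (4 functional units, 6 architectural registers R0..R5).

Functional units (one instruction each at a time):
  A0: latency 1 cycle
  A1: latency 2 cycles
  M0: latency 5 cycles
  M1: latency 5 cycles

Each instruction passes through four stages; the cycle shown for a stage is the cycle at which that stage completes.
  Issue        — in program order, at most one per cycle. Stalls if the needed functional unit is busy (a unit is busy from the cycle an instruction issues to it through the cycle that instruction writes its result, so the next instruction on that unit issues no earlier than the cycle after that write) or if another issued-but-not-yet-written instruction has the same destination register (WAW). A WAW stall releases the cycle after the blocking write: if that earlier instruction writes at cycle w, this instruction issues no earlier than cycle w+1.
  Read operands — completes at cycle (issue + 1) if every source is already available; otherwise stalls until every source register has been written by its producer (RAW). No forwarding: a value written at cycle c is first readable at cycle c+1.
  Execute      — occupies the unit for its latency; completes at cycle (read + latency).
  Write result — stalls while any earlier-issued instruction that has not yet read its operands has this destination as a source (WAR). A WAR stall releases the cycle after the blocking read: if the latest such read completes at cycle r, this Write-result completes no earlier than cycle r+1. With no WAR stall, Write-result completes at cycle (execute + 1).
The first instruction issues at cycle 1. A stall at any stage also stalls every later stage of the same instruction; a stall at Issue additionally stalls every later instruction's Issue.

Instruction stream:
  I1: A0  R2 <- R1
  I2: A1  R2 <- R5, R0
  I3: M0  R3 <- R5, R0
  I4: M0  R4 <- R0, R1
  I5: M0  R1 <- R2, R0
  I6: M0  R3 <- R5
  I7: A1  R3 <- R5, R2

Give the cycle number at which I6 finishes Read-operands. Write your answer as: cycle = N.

[I1] 1/2/3/4
[I2] 5/6/8/9  (WAW R2: wait I1 write@4)
[I3] 6/7/12/13
[I4] 14/15/20/21  (struct: M0 busy until I3 writes@13)
[I5] 22/23/28/29  (struct: M0 busy until I4 writes@21)
[I6] 30/31/36/37  (struct: M0 busy until I5 writes@29)
[I7] 38/39/41/42  (WAW R3: wait I6 write@37)

cycle = 31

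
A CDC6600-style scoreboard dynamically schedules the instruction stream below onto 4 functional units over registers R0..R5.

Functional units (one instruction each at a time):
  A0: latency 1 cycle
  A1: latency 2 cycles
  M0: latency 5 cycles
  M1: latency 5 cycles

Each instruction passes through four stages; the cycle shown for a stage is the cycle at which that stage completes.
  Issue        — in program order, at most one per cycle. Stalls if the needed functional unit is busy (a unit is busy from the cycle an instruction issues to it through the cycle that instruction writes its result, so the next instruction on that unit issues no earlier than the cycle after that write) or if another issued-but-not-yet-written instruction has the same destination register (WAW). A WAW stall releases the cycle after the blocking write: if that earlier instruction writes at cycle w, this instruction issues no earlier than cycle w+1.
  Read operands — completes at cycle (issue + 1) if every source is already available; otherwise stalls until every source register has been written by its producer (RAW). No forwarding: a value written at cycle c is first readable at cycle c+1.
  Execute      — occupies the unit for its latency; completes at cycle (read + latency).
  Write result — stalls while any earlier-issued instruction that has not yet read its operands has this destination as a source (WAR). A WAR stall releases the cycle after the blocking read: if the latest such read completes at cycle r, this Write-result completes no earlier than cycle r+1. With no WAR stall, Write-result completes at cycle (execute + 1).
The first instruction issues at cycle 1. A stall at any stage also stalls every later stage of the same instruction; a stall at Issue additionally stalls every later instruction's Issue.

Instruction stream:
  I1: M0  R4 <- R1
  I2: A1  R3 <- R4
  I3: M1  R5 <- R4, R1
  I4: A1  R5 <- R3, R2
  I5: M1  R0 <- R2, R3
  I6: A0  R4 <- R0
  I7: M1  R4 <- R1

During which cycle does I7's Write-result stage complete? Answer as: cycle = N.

I1  is:1  ro:2  ex:7  wr:8
I2  is:2  ro:9  ex:11  wr:12  — RAW R4: wait I1 write@8
I3  is:3  ro:9  ex:14  wr:15  — RAW R4: wait I1 write@8
I4  is:16  ro:17  ex:19  wr:20  — WAW R5: wait I3 write@15
I5  is:17  ro:18  ex:23  wr:24
I6  is:18  ro:25  ex:26  wr:27  — RAW R0: wait I5 write@24
I7  is:28  ro:29  ex:34  wr:35  — WAW R4: wait I6 write@27

cycle = 35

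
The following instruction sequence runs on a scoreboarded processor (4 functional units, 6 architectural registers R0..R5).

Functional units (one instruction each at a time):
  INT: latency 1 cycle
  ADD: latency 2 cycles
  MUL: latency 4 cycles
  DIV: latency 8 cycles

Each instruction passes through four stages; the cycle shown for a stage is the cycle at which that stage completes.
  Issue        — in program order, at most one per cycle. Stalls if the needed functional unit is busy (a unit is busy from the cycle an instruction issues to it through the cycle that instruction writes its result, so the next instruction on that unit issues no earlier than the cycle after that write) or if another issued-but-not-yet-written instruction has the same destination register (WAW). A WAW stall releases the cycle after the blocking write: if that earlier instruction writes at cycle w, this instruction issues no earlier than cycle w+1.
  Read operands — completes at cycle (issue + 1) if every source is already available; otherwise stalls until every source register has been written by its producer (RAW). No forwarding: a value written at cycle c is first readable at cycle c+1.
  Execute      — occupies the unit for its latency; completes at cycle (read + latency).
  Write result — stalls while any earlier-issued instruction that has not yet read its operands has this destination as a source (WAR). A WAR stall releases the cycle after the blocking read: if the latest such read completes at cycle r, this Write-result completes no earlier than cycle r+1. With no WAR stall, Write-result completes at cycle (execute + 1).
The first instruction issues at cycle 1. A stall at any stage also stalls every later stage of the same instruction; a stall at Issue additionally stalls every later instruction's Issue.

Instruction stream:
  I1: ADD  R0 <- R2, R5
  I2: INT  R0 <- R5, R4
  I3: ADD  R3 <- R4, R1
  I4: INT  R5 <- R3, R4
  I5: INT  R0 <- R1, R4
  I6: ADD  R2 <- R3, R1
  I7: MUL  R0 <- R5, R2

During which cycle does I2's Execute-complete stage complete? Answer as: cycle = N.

cycle = 8

[1] I1 dispatched to ADD
[2] I1 operands ready
[4] I1 complete
[5] R0←I1
[6] I2 dispatched to INT
[7] I2 operands ready; I3 dispatched to ADD
[8] I2 complete; I3 operands ready
[9] R0←I2
[10] I3 complete; I4 dispatched to INT
[11] R3←I3
[12] I4 operands ready
[13] I4 complete
[14] R5←I4
[15] I5 dispatched to INT
[16] I5 operands ready; I6 dispatched to ADD
[17] I5 complete; I6 operands ready
[18] R0←I5
[19] I6 complete; I7 dispatched to MUL
[20] R2←I6
[21] I7 operands ready
[25] I7 complete
[26] R0←I7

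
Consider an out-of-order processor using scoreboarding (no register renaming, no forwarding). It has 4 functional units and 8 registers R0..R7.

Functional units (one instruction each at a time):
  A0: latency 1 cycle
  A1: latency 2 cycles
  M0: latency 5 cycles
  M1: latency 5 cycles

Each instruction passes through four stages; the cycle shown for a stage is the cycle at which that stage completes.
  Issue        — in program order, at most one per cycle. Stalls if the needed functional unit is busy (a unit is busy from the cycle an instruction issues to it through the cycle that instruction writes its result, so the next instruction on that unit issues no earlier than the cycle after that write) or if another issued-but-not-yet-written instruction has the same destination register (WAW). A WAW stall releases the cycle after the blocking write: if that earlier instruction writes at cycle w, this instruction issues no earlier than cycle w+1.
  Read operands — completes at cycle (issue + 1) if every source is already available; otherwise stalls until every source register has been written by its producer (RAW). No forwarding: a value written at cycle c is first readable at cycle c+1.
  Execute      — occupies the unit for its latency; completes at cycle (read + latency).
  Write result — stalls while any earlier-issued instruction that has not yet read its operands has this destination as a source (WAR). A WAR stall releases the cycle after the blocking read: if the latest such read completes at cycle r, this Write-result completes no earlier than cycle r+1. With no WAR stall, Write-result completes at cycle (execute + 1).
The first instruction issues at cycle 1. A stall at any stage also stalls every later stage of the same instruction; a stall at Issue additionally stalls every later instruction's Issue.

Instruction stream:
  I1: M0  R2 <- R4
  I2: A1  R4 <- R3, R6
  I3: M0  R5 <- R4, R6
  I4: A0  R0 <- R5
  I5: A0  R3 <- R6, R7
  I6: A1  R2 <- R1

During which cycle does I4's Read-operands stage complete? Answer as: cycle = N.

  I1 | 1 | 2 | 7 | 8
  I2 | 2 | 3 | 5 | 6
  I3 | 9 | 10 | 15 | 16   struct: M0 busy until I1 writes@8
  I4 | 10 | 17 | 18 | 19   RAW R5: wait I3 write@16
  I5 | 20 | 21 | 22 | 23   struct: A0 busy until I4 writes@19
  I6 | 21 | 22 | 24 | 25

cycle = 17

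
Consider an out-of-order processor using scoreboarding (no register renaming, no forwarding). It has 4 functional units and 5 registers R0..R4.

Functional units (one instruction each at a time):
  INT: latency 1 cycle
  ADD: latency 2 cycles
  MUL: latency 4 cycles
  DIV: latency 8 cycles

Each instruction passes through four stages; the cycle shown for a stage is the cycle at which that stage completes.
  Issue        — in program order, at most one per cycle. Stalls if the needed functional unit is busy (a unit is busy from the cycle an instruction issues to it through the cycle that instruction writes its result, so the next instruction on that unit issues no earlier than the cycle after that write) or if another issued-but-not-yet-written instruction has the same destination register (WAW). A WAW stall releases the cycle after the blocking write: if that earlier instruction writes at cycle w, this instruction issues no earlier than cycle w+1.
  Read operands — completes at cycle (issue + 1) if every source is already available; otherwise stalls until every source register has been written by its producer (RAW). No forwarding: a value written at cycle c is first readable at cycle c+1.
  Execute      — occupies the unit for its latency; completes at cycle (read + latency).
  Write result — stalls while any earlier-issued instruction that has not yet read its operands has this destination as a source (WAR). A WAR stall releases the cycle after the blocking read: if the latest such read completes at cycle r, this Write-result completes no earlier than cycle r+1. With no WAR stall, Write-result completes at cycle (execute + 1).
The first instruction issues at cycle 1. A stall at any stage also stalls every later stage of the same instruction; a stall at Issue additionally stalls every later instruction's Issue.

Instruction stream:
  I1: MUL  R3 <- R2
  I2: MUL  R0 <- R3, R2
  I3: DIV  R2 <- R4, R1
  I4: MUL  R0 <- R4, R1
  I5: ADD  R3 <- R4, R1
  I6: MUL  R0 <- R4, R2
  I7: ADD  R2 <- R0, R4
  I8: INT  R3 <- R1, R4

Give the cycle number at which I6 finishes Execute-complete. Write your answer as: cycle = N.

cycle = 27

t=1  I1 issues→MUL
t=2  I1 reads
t=6  I1 exec-done
t=7  I1 writes R3
t=8  I2 issues→MUL
t=9  I2 reads | I3 issues→DIV
t=10  I3 reads
t=13  I2 exec-done
t=14  I2 writes R0
t=15  I4 issues→MUL
t=16  I4 reads | I5 issues→ADD
t=17  I5 reads
t=18  I3 exec-done
t=19  I3 writes R2 | I5 exec-done
t=20  I4 exec-done | I5 writes R3
t=21  I4 writes R0
t=22  I6 issues→MUL
t=23  I6 reads | I7 issues→ADD
t=24  I8 issues→INT
t=25  I8 reads
t=26  I8 exec-done
t=27  I6 exec-done | I8 writes R3
t=28  I6 writes R0
t=29  I7 reads
t=31  I7 exec-done
t=32  I7 writes R2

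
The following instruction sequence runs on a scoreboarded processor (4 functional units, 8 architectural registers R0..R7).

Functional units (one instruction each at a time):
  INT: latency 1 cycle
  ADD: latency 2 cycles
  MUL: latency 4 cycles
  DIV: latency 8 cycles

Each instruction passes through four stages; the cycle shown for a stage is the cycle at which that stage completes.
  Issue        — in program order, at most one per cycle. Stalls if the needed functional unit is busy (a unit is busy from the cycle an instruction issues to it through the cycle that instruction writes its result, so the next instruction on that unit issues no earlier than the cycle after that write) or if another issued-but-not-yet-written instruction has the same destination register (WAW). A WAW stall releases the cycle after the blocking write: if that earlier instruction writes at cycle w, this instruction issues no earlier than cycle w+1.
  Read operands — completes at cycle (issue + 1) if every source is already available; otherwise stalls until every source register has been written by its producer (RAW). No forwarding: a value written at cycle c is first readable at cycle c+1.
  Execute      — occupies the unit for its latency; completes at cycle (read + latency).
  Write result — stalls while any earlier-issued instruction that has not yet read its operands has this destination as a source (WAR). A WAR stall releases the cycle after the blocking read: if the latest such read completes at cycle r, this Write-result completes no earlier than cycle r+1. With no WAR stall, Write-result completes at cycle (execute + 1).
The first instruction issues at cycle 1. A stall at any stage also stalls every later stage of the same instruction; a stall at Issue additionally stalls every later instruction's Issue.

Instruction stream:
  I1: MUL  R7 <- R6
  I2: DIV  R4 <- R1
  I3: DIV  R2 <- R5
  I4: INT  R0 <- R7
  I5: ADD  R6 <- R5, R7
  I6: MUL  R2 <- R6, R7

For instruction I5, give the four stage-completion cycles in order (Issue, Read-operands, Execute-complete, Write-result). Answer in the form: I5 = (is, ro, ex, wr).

I5 = (15, 16, 18, 19)

t=1  I1 issues→MUL
t=2  I1 reads; I2 issues→DIV
t=3  I2 reads
t=6  I1 exec-done
t=7  I1 writes R7
t=11  I2 exec-done
t=12  I2 writes R4
t=13  I3 issues→DIV
t=14  I3 reads; I4 issues→INT
t=15  I4 reads; I5 issues→ADD
t=16  I4 exec-done; I5 reads
t=17  I4 writes R0
t=18  I5 exec-done
t=19  I5 writes R6
t=22  I3 exec-done
t=23  I3 writes R2
t=24  I6 issues→MUL
t=25  I6 reads
t=29  I6 exec-done
t=30  I6 writes R2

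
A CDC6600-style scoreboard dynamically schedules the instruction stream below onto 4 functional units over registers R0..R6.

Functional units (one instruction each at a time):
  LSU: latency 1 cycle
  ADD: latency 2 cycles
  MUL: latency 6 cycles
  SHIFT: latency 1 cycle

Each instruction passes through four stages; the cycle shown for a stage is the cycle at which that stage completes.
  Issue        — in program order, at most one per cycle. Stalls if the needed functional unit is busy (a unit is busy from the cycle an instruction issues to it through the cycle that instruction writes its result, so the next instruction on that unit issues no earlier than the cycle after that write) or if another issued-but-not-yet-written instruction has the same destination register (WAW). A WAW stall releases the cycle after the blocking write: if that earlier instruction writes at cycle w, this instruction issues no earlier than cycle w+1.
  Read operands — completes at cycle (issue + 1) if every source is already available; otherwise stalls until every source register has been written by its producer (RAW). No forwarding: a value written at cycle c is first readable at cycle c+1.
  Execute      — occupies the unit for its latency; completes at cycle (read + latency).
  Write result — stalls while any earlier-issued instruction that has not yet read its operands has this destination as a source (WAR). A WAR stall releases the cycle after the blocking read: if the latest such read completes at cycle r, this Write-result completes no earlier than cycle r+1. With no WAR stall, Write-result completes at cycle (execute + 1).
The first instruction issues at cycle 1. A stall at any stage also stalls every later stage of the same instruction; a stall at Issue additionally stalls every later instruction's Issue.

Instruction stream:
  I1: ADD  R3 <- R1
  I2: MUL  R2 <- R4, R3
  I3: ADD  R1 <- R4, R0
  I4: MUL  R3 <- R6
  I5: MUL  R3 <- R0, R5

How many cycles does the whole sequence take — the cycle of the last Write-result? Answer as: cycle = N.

cycle = 31

  I1 | 1 | 2 | 4 | 5
  I2 | 2 | 6 | 12 | 13   RAW R3: wait I1 write@5
  I3 | 6 | 7 | 9 | 10   struct: ADD busy until I1 writes@5
  I4 | 14 | 15 | 21 | 22   struct: MUL busy until I2 writes@13
  I5 | 23 | 24 | 30 | 31   struct: MUL busy until I4 writes@22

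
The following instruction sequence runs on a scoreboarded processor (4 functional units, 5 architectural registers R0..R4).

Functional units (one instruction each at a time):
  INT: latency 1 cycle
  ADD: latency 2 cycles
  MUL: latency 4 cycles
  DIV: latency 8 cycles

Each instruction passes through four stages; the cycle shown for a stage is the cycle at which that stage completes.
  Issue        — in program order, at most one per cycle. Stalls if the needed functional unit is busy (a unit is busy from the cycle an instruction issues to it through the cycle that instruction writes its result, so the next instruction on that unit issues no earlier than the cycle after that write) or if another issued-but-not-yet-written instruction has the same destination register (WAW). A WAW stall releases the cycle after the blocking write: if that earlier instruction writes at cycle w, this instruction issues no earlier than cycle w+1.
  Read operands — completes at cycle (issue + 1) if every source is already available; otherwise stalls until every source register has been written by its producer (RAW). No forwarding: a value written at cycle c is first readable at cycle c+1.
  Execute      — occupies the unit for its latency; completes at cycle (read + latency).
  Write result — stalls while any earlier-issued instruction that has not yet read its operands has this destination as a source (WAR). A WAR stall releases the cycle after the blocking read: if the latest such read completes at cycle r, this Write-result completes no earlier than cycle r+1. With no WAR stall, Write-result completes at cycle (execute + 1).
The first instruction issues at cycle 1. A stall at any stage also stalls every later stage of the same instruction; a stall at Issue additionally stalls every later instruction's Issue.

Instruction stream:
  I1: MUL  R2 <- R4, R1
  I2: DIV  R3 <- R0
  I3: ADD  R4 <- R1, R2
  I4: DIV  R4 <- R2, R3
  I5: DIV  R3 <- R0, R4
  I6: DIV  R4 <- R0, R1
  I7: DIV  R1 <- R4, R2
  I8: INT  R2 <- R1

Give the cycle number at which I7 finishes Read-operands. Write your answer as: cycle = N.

[1] I1→MUL
[2] I1 RO · I2→DIV
[3] I2 RO · I3→ADD
[6] I1 EX
[7] I1 WR R2
[8] I3 RO
[10] I3 EX
[11] I2 EX · I3 WR R4
[12] I2 WR R3
[13] I4→DIV
[14] I4 RO
[22] I4 EX
[23] I4 WR R4
[24] I5→DIV
[25] I5 RO
[33] I5 EX
[34] I5 WR R3
[35] I6→DIV
[36] I6 RO
[44] I6 EX
[45] I6 WR R4
[46] I7→DIV
[47] I7 RO · I8→INT
[55] I7 EX
[56] I7 WR R1
[57] I8 RO
[58] I8 EX
[59] I8 WR R2

cycle = 47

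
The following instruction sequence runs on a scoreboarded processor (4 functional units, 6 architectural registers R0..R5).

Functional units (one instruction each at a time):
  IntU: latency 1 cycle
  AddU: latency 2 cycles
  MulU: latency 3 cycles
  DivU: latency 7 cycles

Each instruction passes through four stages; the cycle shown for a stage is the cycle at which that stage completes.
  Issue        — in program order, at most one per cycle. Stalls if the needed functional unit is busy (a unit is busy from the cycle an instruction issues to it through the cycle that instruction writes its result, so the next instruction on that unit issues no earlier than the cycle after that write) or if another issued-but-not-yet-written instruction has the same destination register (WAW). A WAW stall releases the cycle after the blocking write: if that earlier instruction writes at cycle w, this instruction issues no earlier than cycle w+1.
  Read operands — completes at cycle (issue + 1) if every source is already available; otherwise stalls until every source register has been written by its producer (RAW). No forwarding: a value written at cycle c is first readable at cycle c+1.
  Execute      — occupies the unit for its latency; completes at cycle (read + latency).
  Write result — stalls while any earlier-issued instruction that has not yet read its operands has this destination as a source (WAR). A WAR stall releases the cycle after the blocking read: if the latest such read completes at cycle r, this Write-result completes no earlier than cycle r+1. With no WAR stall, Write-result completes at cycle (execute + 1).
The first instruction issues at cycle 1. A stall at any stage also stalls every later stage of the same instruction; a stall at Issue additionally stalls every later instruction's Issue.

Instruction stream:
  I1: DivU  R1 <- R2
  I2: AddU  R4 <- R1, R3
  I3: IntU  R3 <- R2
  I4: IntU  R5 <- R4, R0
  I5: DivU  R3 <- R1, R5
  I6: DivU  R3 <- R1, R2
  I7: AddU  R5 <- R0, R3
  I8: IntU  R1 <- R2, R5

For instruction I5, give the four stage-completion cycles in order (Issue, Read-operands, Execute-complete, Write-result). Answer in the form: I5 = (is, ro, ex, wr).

I5 = (14, 18, 25, 26)

  I1 | 1 | 2 | 9 | 10
  I2 | 2 | 11 | 13 | 14   RAW R1: wait I1 write@10
  I3 | 3 | 4 | 5 | 12   WAR R3: wait I2 read@11
  I4 | 13 | 15 | 16 | 17   struct: IntU busy until I3 writes@12 · RAW R4: wait I2 write@14
  I5 | 14 | 18 | 25 | 26   RAW R5: wait I4 write@17
  I6 | 27 | 28 | 35 | 36   struct: DivU busy until I5 writes@26
  I7 | 28 | 37 | 39 | 40   RAW R3: wait I6 write@36
  I8 | 29 | 41 | 42 | 43   RAW R5: wait I7 write@40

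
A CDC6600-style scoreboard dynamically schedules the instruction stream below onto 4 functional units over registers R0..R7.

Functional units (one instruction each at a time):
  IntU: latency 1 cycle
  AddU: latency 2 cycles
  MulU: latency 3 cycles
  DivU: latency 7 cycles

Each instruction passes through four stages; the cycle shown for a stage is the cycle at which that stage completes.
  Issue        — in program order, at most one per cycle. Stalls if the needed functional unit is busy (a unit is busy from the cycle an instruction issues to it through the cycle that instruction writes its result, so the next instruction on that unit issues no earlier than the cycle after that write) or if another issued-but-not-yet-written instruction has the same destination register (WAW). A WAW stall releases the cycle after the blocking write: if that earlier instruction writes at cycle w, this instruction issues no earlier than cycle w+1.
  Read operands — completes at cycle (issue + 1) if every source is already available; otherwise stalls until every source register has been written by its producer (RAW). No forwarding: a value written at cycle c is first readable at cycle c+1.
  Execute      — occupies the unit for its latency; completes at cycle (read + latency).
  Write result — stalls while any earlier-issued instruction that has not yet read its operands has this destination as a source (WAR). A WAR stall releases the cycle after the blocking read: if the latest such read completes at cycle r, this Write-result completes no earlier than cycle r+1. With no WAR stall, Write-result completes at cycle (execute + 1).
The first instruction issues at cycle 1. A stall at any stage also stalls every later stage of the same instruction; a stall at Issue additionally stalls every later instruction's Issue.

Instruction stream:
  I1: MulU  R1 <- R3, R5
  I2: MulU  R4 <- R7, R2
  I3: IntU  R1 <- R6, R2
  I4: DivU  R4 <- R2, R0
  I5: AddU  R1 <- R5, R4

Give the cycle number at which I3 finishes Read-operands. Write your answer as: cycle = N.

cycle 1: issue I1 (MulU)
cycle 2: I1 read-ops
cycle 5: I1 finished on MulU
cycle 6: I1→R1
cycle 7: issue I2 (MulU)
cycle 8: I2 read-ops; issue I3 (IntU)
cycle 9: I3 read-ops
cycle 10: I3 finished on IntU
cycle 11: I2 finished on MulU; I3→R1
cycle 12: I2→R4
cycle 13: issue I4 (DivU)
cycle 14: I4 read-ops; issue I5 (AddU)
cycle 21: I4 finished on DivU
cycle 22: I4→R4
cycle 23: I5 read-ops
cycle 25: I5 finished on AddU
cycle 26: I5→R1

cycle = 9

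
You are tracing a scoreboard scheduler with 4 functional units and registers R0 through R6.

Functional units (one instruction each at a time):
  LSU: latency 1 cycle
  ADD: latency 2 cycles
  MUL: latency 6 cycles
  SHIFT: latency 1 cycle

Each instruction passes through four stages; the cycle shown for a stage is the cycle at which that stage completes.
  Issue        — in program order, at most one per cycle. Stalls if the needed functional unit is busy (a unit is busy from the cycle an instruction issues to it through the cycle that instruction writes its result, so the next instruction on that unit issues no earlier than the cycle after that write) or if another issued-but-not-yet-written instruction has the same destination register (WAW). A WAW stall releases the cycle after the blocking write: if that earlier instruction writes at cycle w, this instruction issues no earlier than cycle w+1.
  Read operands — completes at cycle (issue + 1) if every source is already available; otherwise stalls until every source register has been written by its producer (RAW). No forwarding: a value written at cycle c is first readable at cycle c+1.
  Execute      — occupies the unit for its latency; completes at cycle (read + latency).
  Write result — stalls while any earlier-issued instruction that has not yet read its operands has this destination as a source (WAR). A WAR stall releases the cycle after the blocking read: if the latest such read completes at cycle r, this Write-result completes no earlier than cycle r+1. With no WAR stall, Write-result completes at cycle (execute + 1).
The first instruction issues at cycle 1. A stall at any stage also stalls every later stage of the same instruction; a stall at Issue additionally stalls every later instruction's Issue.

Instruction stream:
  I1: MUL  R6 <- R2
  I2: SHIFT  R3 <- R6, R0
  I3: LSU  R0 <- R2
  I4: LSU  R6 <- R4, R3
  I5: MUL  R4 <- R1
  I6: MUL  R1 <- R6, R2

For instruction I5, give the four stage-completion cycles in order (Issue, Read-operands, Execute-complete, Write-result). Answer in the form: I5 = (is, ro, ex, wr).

[1] I1 issues→MUL
[2] I1 reads; I2 issues→SHIFT
[3] I3 issues→LSU
[4] I3 reads
[5] I3 exec-done
[8] I1 exec-done
[9] I1 writes R6
[10] I2 reads
[11] I2 exec-done; I3 writes R0
[12] I2 writes R3; I4 issues→LSU
[13] I4 reads; I5 issues→MUL
[14] I4 exec-done; I5 reads
[15] I4 writes R6
[20] I5 exec-done
[21] I5 writes R4
[22] I6 issues→MUL
[23] I6 reads
[29] I6 exec-done
[30] I6 writes R1

I5 = (13, 14, 20, 21)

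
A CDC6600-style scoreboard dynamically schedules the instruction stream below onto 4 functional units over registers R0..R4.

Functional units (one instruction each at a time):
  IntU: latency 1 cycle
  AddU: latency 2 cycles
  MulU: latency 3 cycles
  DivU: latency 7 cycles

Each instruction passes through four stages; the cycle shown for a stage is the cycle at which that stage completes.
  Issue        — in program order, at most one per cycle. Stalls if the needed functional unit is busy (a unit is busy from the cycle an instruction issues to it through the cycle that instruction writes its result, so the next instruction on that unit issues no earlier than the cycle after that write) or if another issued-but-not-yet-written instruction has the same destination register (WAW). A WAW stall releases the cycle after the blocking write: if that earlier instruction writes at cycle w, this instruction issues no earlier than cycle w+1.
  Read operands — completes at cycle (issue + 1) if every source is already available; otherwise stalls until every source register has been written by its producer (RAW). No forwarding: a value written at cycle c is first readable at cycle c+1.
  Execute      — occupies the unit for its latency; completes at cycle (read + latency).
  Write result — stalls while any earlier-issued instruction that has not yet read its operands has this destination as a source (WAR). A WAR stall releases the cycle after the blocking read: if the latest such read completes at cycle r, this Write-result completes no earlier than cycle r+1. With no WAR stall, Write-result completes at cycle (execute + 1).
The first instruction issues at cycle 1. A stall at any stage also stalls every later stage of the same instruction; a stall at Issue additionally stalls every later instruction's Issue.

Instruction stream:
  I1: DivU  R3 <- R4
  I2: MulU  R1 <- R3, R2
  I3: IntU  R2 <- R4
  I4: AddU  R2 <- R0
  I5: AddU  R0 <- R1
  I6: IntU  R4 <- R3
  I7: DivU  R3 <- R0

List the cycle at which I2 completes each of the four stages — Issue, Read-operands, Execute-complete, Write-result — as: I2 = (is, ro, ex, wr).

cycle 1: issue I1 (DivU)
cycle 2: I1 read-ops · issue I2 (MulU)
cycle 3: issue I3 (IntU)
cycle 4: I3 read-ops
cycle 5: I3 finished on IntU
cycle 9: I1 finished on DivU
cycle 10: I1→R3
cycle 11: I2 read-ops
cycle 12: I3→R2
cycle 13: issue I4 (AddU)
cycle 14: I2 finished on MulU · I4 read-ops
cycle 15: I2→R1
cycle 16: I4 finished on AddU
cycle 17: I4→R2
cycle 18: issue I5 (AddU)
cycle 19: I5 read-ops · issue I6 (IntU)
cycle 20: I6 read-ops · issue I7 (DivU)
cycle 21: I5 finished on AddU · I6 finished on IntU
cycle 22: I5→R0 · I6→R4
cycle 23: I7 read-ops
cycle 30: I7 finished on DivU
cycle 31: I7→R3

I2 = (2, 11, 14, 15)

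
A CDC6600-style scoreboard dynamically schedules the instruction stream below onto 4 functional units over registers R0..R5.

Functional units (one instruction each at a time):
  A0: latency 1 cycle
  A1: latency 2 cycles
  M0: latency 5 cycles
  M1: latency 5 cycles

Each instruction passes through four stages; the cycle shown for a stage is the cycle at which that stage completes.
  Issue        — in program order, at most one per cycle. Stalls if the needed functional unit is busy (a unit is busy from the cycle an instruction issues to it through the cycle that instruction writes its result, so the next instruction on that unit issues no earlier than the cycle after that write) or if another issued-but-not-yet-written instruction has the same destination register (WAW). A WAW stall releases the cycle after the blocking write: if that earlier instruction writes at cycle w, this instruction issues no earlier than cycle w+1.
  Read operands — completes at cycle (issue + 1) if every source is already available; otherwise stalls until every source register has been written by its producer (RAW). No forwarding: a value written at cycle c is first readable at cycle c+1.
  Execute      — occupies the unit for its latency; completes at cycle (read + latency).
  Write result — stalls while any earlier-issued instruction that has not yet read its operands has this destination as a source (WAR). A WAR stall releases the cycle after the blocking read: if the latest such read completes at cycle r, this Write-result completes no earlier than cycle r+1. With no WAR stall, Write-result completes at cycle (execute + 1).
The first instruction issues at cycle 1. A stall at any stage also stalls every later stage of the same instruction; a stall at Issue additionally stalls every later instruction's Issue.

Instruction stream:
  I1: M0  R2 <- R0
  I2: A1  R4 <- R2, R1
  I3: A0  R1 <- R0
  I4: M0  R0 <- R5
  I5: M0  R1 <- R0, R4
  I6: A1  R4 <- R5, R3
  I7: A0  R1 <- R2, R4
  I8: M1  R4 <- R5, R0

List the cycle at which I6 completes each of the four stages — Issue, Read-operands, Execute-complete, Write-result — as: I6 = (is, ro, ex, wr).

cycle 1: issue I1 (M0)
cycle 2: I1 read-ops | issue I2 (A1)
cycle 3: issue I3 (A0)
cycle 4: I3 read-ops
cycle 5: I3 finished on A0
cycle 7: I1 finished on M0
cycle 8: I1→R2
cycle 9: I2 read-ops | issue I4 (M0)
cycle 10: I3→R1 | I4 read-ops
cycle 11: I2 finished on A1
cycle 12: I2→R4
cycle 15: I4 finished on M0
cycle 16: I4→R0
cycle 17: issue I5 (M0)
cycle 18: I5 read-ops | issue I6 (A1)
cycle 19: I6 read-ops
cycle 21: I6 finished on A1
cycle 22: I6→R4
cycle 23: I5 finished on M0
cycle 24: I5→R1
cycle 25: issue I7 (A0)
cycle 26: I7 read-ops | issue I8 (M1)
cycle 27: I7 finished on A0 | I8 read-ops
cycle 28: I7→R1
cycle 32: I8 finished on M1
cycle 33: I8→R4

I6 = (18, 19, 21, 22)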